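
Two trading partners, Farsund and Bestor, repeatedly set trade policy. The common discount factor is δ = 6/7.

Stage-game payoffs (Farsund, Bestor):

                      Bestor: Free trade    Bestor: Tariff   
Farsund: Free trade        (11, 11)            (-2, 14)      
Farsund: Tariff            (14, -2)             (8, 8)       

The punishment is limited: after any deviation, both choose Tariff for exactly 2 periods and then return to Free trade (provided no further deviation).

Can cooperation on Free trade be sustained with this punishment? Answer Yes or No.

Yes

IC: δ+…+δ^2 ≥ (14−11)/(11−8) = 1.
At δ = 6/7: partial sum = 1.5918 ≥ 1.0000. Cooperation sustainable.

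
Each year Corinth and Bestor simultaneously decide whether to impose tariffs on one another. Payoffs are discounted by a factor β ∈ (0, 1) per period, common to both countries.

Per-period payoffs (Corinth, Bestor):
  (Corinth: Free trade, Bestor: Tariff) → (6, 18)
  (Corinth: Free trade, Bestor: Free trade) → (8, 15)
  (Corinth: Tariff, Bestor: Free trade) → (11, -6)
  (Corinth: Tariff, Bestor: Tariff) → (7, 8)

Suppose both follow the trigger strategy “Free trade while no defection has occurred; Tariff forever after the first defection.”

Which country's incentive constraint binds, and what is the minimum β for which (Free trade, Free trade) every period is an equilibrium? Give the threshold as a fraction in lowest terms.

For Corinth: deviation gain 11−8 = 3, per-period punishment loss 8−7 = 1. IC gives β ≥ 3/4.
For Bestor: gain 3, loss 7 per period, so β ≥ 3/10.
The tighter constraint is Corinth's, so cooperation needs β ≥ 3/4.

Corinth; β ≥ 3/4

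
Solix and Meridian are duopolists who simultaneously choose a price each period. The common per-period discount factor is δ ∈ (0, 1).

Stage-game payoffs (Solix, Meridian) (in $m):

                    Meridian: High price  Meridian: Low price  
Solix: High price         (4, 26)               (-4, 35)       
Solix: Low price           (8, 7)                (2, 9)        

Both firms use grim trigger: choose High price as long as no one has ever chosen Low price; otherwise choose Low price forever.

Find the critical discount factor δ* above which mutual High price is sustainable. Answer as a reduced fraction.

For Solix: deviation gain 8−4 = 4, per-period punishment loss 4−2 = 2. IC gives δ ≥ 4/6 = 2/3.
For Meridian: gain 9, loss 17 per period, so δ ≥ 9/26.
The tighter constraint is Solix's, so cooperation needs δ ≥ 2/3.

2/3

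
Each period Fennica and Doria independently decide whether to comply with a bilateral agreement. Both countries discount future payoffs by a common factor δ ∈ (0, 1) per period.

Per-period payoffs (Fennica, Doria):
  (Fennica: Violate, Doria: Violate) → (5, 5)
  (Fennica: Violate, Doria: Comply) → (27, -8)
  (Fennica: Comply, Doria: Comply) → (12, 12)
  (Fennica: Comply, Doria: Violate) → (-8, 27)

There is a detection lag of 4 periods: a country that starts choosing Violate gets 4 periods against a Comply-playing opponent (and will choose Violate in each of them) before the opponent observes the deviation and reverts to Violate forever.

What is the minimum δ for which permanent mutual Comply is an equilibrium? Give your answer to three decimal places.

0.909

The best deviation is to choose Violate for all 4 undetected periods, earning 27 each, then 5 forever once detected.
Deviation value: 27(1−δ^4)/(1−δ) + 5δ^4/(1−δ); cooperation value: 12/(1−δ).
IC: 12 ≥ 27(1−δ^4) + 5δ^4 = 27 − 22δ^4.
So δ^4 ≥ 15/22, giving δ ≥ (15/22)^(1/4) ≈ 0.909.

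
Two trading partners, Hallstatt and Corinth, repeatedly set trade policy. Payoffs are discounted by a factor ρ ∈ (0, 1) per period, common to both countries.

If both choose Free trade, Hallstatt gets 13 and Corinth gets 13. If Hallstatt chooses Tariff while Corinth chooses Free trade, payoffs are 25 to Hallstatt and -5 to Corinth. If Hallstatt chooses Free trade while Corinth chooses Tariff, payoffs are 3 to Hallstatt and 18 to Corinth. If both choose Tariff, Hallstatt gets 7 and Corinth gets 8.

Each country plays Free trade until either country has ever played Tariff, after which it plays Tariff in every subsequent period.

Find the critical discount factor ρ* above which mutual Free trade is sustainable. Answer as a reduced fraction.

2/3

For Hallstatt: deviation gain 25−13 = 12, per-period punishment loss 13−7 = 6. IC gives ρ ≥ 12/18 = 2/3.
For Corinth: gain 5, loss 5 per period, so ρ ≥ 5/10 = 1/2.
The tighter constraint is Hallstatt's, so cooperation needs ρ ≥ 2/3.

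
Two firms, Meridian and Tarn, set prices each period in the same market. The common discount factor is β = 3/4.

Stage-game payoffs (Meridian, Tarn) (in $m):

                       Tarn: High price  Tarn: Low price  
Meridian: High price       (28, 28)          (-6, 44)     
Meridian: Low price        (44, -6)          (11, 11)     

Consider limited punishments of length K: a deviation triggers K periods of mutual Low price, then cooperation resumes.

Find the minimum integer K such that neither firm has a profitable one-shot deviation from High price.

2

No profitable deviation requires (28−11)(β+…+β^K) ≥ 44−28, i.e. β+…+β^K ≥ 16/17 ≈ 0.9412.
With β = 3/4, the partial sums are K=1: 0.7500, K=2: 1.3125.
K = 2 is the first length at which the sum reaches 0.9412.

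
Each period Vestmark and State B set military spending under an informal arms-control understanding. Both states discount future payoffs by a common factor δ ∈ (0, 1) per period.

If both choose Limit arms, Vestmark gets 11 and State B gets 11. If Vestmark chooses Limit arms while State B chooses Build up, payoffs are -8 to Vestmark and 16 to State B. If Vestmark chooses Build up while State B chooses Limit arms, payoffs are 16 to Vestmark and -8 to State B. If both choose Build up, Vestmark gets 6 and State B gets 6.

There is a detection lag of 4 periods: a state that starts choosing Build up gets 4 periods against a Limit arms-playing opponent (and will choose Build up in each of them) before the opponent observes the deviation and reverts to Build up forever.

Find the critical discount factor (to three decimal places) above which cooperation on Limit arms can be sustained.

The best deviation is to choose Build up for all 4 undetected periods, earning 16 each, then 6 forever once detected.
Deviation value: 16(1−δ^4)/(1−δ) + 6δ^4/(1−δ); cooperation value: 11/(1−δ).
IC: 11 ≥ 16(1−δ^4) + 6δ^4 = 16 − 10δ^4.
So δ^4 ≥ 5/10 = 1/2, giving δ ≥ (1/2)^(1/4) ≈ 0.841.

0.841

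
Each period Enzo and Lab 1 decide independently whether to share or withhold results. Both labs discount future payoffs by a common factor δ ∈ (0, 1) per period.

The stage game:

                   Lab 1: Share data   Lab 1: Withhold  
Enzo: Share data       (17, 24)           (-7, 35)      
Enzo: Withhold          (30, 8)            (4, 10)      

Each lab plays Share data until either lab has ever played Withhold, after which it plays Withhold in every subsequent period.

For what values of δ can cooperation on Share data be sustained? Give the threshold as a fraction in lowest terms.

1/2

Enzo's threshold: (30−17)/(30−4) = 1/2.
Lab 1's threshold: (35−24)/(35−10) = 11/25.
1/2 > 11/25, so Enzo binds and δ* = 1/2.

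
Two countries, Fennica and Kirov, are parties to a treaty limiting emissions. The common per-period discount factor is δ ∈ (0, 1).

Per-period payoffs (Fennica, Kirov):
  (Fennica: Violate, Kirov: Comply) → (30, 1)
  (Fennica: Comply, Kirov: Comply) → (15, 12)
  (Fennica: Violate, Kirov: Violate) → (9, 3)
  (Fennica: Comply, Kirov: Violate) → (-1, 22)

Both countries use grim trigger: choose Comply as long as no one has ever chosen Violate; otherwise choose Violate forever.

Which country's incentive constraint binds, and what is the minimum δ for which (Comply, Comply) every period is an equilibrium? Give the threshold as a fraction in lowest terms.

Fennica; δ ≥ 5/7

For Fennica: deviation gain 30−15 = 15, per-period punishment loss 15−9 = 6. IC gives δ ≥ 15/21 = 5/7.
For Kirov: gain 10, loss 9 per period, so δ ≥ 10/19.
The tighter constraint is Fennica's, so cooperation needs δ ≥ 5/7.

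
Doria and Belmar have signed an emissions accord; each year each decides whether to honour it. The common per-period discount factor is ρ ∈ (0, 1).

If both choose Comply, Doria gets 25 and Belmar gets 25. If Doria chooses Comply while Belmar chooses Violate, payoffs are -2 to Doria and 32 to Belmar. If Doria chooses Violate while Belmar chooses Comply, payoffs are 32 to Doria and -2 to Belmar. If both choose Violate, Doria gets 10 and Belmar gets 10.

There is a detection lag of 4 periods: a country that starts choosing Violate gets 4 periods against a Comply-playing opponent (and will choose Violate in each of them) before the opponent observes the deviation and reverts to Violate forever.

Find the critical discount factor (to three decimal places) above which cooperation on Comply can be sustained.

0.751

The best deviation is to choose Violate for all 4 undetected periods, earning 32 each, then 10 forever once detected.
Deviation value: 32(1−ρ^4)/(1−ρ) + 10ρ^4/(1−ρ); cooperation value: 25/(1−ρ).
IC: 25 ≥ 32(1−ρ^4) + 10ρ^4 = 32 − 22ρ^4.
So ρ^4 ≥ 7/22, giving ρ ≥ (7/22)^(1/4) ≈ 0.751.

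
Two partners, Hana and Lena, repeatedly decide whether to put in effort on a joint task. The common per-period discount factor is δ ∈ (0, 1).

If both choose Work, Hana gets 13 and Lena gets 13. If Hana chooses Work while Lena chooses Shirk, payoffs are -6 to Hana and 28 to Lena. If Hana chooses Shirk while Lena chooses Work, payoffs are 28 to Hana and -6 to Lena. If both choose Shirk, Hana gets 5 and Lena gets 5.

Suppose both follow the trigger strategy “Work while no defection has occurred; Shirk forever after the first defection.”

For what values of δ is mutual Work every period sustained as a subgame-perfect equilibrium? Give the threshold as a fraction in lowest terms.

15/23

13/(1−δ) ≥ 28 + 5δ/(1−δ)
13 ≥ 28 − 23δ
δ ≥ 15/23.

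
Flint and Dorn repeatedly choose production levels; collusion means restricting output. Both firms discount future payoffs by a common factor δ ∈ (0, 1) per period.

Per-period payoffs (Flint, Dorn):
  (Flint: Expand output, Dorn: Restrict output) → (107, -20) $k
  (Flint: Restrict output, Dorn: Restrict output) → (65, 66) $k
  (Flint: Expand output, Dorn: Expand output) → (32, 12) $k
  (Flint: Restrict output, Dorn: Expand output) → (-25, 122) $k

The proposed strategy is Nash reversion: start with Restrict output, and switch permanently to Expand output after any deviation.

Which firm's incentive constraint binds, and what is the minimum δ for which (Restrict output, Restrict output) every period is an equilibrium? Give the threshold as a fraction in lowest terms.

Flint's threshold: (107−65)/(107−32) = 14/25.
Dorn's threshold: (122−66)/(122−12) = 28/55.
14/25 > 28/55, so Flint binds and δ* = 14/25.

Flint; δ ≥ 14/25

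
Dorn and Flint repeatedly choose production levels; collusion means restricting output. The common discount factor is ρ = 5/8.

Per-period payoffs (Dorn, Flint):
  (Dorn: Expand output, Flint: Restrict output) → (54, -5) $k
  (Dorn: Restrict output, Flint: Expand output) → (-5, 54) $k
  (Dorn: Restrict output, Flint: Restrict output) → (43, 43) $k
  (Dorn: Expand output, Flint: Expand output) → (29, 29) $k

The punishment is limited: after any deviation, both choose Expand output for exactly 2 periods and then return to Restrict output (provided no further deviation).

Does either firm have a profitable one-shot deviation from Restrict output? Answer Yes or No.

A one-shot deviation gives 54 now, then 29 for 2 periods, then back to 43.
Gain from deviating: (54−43) today; loss: (43−29) in each of the next 2 periods.
No-deviation condition: (43−29)(ρ+…+ρ^2) ≥ 54−43, i.e. ρ+…+ρ^2 ≥ 11/14.
At ρ = 5/8: ρ+…+ρ^2 = 1.0156 ≥ 0.7857.
So cooperation is sustainable.

No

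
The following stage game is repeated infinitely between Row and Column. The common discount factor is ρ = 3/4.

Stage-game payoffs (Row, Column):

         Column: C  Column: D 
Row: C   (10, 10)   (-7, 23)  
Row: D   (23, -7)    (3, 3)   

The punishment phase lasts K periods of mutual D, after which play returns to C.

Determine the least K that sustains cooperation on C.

4

No profitable deviation requires (10−3)(ρ+…+ρ^K) ≥ 23−10, i.e. ρ+…+ρ^K ≥ 13/7 ≈ 1.8571.
With ρ = 3/4, the partial sums are K=1: 0.7500, K=2: 1.3125, K=3: 1.7344, K=4: 2.0508.
K = 4 is the first length at which the sum reaches 1.8571.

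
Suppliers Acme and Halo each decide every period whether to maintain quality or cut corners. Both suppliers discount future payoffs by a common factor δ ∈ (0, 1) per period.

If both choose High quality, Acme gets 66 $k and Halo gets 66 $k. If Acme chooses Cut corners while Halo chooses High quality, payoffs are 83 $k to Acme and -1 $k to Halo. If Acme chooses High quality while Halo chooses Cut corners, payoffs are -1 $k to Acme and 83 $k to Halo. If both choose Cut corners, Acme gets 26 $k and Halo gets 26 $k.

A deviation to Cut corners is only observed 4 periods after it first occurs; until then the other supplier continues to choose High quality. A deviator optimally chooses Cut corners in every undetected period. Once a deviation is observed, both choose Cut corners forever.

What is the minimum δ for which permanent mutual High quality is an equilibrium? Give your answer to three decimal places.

0.739

Deviating for the 4 undetected periods gains 83−66 = 17 per period over cooperation, then loses 66−26 = 40 per period forever once punishment starts.
Gain: 17(1 + δ + … + δ^3); loss: 40·δ^4/(1−δ).
No profitable deviation ⇔ 17(1−δ^4) ≤ 40·δ^4, i.e. δ^4 ≥ 17/(17+40) = 17/57.
Hence δ ≥ (17/57)^(1/4) ≈ 0.739.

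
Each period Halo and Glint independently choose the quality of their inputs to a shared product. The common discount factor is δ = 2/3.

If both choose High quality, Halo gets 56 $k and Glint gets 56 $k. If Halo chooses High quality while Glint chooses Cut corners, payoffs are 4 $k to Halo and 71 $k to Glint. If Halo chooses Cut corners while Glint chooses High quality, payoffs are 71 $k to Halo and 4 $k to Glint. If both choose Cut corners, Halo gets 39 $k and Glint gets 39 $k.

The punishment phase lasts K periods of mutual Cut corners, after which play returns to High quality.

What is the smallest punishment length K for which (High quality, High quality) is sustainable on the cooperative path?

Need Σ_{k=1}^{K} δ^k ≥ (71−56)/(56−39) = 0.8824 at δ = 2/3.
At K = 1 the sum is 0.6667 < 0.8824; at K = 2 it is 1.1111 ≥ 0.8824.
So the minimum punishment length is K = 2.

2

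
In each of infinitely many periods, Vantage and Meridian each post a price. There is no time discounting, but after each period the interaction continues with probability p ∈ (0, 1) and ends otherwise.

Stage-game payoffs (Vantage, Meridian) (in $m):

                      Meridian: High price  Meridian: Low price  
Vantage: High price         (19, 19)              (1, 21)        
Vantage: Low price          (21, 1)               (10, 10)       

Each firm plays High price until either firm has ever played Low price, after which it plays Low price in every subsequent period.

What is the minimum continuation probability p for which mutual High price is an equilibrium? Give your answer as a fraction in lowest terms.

2/11

Expected cooperation value is 19 + p·19 + p²·19 + … = 19/(1−p); deviation gives 21 + p·10/(1−p).
19 ≥ 21(1−p) + 10p ⇒ 11p ≥ 2 ⇒ p ≥ 2/11.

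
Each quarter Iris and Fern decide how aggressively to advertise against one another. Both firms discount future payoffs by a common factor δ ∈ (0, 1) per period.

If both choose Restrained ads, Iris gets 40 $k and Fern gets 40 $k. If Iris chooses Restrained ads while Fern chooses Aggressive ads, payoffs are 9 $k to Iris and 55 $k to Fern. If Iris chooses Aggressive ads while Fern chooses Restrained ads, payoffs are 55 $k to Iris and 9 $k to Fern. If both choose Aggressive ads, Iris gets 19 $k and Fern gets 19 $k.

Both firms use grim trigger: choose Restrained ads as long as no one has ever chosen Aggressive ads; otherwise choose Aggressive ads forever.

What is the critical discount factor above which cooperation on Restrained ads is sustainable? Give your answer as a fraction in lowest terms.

One-period gain from deviating is 55 − 40 = 15. The loss is 40 − 19 = 21 in every subsequent period, with present value 21·δ/(1−δ).
Deviation is unprofitable when 21·δ/(1−δ) ≥ 15, i.e. δ/(1−δ) ≥ 5/7.
Equivalently δ ≥ 15/(15+21) = 5/12.

5/12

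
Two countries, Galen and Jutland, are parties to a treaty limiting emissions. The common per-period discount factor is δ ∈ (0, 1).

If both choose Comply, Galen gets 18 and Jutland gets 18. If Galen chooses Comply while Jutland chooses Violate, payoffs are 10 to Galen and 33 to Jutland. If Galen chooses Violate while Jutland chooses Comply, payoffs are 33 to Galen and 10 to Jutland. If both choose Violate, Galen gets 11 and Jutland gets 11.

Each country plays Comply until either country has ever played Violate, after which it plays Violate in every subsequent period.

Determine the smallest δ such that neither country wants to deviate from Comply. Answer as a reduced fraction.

Cooperation forever yields 18 each period: 18/(1−δ).
Deviating yields 33 once, then 11 forever: 33 + 11δ/(1−δ).
No profitable deviation requires 18/(1−δ) ≥ 33 + 11δ/(1−δ).
Multiplying by (1−δ): 18 ≥ 33(1−δ) + 11δ = 33 − 22δ.
So 22δ ≥ 15, i.e. δ ≥ 15/22.

15/22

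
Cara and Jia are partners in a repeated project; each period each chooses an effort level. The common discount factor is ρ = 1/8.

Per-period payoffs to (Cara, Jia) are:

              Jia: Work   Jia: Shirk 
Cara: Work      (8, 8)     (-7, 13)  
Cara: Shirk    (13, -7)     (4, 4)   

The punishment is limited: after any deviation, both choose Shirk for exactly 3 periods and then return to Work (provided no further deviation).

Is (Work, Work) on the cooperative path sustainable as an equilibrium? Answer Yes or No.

No

A one-shot deviation gives 13 now, then 4 for 3 periods, then back to 8.
Gain from deviating: (13−8) today; loss: (8−4) in each of the next 3 periods.
No-deviation condition: (8−4)(ρ+…+ρ^3) ≥ 13−8, i.e. ρ+…+ρ^3 ≥ 5/4.
At ρ = 1/8: ρ+…+ρ^3 = 0.1426 < 1.2500.
So cooperation is not sustainable.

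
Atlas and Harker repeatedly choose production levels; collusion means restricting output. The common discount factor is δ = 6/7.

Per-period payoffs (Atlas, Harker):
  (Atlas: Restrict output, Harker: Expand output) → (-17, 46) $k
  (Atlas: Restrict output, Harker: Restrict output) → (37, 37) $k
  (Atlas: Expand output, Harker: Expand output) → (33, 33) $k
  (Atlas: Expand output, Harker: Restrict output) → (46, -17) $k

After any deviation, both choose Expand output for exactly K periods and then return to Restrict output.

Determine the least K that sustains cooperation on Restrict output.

IC: δ(1−δ^K)/(1−δ) ≥ (46−37)/(37−33) = 9/4.
With δ = 6/7: need 1 − δ^K ≥ 9/4·(1−6/7)/(6/7), i.e. δ^K ≤ 0.6250.
Since (6/7)^3 = 0.6297 and (6/7)^4 = 0.5398, the smallest such K is 4.

4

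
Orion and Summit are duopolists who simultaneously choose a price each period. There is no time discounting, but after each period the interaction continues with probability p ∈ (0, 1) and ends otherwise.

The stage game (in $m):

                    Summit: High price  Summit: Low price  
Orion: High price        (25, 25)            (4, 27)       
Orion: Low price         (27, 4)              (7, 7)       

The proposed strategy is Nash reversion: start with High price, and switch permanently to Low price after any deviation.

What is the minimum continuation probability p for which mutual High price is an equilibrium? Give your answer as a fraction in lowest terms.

Expected cooperation value is 25 + p·25 + p²·25 + … = 25/(1−p); deviation gives 27 + p·7/(1−p).
25 ≥ 27(1−p) + 7p ⇒ 20p ≥ 2 ⇒ p ≥ 2/20 = 1/10.

1/10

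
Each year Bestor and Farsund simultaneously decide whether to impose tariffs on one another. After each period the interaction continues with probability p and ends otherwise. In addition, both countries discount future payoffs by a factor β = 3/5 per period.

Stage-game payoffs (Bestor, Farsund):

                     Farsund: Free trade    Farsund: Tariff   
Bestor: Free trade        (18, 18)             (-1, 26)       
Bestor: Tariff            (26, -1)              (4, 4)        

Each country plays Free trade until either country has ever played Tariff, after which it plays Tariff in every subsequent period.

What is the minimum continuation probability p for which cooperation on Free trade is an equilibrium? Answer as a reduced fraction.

With continuation probability p and discount β, the effective per-period discount factor is βp.
Grim-trigger IC: βp ≥ (26−18)/(26−4) = 4/11.
So p ≥ (4/11)/(3/5) = 20/33.

20/33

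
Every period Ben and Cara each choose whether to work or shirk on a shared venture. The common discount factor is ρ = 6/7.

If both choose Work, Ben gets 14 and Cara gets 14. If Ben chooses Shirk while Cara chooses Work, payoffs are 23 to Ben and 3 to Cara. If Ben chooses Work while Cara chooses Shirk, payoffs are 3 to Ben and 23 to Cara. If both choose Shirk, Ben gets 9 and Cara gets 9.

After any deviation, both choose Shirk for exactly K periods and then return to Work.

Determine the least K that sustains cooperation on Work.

Need Σ_{k=1}^{K} ρ^k ≥ (23−14)/(14−9) = 1.8000 at ρ = 6/7.
At K = 2 the sum is 1.5918 < 1.8000; at K = 3 it is 2.2216 ≥ 1.8000.
So the minimum punishment length is K = 3.

3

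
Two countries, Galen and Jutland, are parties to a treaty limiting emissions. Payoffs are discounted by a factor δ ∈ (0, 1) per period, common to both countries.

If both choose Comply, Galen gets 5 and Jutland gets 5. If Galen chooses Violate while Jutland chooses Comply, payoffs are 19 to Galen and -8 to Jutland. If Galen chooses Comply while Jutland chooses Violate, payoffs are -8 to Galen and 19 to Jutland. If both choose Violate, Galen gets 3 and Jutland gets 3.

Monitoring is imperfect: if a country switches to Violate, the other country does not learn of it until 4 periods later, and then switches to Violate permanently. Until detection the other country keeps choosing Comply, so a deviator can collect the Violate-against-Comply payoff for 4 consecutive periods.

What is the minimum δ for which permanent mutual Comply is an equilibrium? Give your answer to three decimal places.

0.967

Deviating for the 4 undetected periods gains 19−5 = 14 per period over cooperation, then loses 5−3 = 2 per period forever once punishment starts.
Gain: 14(1 + δ + … + δ^3); loss: 2·δ^4/(1−δ).
No profitable deviation ⇔ 14(1−δ^4) ≤ 2·δ^4, i.e. δ^4 ≥ 14/(14+2) = 7/8.
Hence δ ≥ (7/8)^(1/4) ≈ 0.967.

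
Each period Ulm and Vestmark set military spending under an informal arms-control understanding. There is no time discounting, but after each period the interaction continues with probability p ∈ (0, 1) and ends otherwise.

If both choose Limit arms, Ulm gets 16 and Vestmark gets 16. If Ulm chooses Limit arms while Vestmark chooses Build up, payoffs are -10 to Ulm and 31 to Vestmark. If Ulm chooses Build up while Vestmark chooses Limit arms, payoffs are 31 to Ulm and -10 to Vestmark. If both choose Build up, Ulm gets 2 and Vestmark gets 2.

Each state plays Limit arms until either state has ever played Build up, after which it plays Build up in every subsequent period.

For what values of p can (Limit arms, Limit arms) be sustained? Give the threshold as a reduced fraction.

15/29

Expected cooperation value is 16 + p·16 + p²·16 + … = 16/(1−p); deviation gives 31 + p·2/(1−p).
16 ≥ 31(1−p) + 2p ⇒ 29p ≥ 15 ⇒ p ≥ 15/29.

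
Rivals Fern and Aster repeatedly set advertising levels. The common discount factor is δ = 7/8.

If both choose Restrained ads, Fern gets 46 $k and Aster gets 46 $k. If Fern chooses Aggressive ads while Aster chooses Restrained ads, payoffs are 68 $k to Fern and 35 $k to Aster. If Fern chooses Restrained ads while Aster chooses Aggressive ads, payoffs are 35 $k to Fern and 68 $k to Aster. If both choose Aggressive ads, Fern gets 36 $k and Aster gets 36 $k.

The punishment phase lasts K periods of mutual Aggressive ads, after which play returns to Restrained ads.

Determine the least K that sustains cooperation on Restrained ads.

3

Need Σ_{k=1}^{K} δ^k ≥ (68−46)/(46−36) = 2.2000 at δ = 7/8.
At K = 2 the sum is 1.6406 < 2.2000; at K = 3 it is 2.3105 ≥ 2.2000.
So the minimum punishment length is K = 3.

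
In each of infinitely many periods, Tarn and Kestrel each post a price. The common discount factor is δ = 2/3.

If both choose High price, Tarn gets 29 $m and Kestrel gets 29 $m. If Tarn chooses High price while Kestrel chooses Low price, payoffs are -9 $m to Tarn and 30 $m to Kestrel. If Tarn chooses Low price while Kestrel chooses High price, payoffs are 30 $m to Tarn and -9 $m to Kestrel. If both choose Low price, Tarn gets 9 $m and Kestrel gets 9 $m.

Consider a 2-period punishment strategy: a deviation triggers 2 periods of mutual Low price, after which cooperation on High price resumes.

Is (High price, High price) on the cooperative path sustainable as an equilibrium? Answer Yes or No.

A one-shot deviation gives 30 now, then 9 for 2 periods, then back to 29.
Gain from deviating: (30−29) today; loss: (29−9) in each of the next 2 periods.
No-deviation condition: (29−9)(δ+…+δ^2) ≥ 30−29, i.e. δ+…+δ^2 ≥ 1/20.
At δ = 2/3: δ+…+δ^2 = 1.1111 ≥ 0.0500.
So cooperation is sustainable.

Yes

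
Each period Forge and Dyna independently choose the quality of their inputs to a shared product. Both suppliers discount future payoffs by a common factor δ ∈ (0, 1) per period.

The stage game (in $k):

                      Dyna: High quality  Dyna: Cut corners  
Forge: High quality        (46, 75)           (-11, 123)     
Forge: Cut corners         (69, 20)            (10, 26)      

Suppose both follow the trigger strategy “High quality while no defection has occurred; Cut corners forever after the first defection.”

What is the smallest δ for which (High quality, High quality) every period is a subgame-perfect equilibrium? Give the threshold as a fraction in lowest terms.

48/97

Forge: cooperation gives 46 each period; deviation gives 69 once then 10 forever.
  46/(1−δ) ≥ 69 + 10δ/(1−δ) ⇒ δ ≥ 23/59.
Dyna: cooperation gives 75 each period; deviation gives 123 once then 26 forever.
  δ ≥ 48/97.
Both must hold, so the binding constraint is Dyna's: δ ≥ 48/97.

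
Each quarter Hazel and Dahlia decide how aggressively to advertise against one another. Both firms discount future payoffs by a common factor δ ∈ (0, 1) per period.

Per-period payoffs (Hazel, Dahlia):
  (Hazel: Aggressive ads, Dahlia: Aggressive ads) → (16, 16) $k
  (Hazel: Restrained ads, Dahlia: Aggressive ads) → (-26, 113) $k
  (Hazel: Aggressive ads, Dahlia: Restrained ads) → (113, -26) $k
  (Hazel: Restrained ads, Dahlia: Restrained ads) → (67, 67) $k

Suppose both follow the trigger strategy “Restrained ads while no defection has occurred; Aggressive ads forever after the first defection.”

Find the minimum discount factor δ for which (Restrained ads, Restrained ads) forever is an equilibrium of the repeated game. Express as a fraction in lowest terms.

67/(1−δ) ≥ 113 + 16δ/(1−δ)
67 ≥ 113 − 97δ
δ ≥ 46/97.

46/97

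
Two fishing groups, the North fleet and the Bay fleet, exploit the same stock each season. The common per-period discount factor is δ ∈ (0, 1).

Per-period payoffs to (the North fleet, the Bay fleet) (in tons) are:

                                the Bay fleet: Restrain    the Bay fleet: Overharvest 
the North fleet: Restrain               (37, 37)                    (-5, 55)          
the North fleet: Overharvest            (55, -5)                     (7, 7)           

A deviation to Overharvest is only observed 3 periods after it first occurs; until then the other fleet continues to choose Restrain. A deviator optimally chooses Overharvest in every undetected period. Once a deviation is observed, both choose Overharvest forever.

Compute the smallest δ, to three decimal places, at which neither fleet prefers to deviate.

A deviator earns 55 for 3 periods, then 7 forever; cooperating earns 37 forever. Multiplying the IC by (1−δ):
37 ≥ 55(1−δ^3) + 7δ^3, so 48·δ^3 ≥ 18 and δ^3 ≥ 3/8.
δ ≥ (3/8)^(1/3) ≈ 0.721.

0.721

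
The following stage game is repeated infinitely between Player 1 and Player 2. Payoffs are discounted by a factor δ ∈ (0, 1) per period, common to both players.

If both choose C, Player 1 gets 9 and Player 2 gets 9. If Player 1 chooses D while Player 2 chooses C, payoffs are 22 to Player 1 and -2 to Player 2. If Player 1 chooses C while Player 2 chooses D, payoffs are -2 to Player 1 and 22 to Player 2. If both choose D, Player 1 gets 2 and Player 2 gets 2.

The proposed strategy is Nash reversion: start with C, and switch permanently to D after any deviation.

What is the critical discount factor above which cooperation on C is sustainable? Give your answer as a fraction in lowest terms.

Under grim trigger the critical discount factor is (T−C)/(T−P) with T = 22, C = 9, P = 2.
δ* = (22−9)/(22−2) = 13/20.

13/20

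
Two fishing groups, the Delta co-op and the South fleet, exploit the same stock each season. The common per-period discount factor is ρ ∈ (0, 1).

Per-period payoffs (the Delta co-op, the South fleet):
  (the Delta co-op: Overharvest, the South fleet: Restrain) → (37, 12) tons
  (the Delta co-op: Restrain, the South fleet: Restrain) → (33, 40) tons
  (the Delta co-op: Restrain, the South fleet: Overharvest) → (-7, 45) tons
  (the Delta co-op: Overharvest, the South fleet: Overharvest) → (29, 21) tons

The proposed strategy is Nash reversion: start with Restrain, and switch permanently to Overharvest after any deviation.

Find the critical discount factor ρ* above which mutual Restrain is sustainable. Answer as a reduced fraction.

1/2

the Delta co-op's threshold: (37−33)/(37−29) = 1/2.
the South fleet's threshold: (45−40)/(45−21) = 5/24.
1/2 > 5/24, so the Delta co-op binds and ρ* = 1/2.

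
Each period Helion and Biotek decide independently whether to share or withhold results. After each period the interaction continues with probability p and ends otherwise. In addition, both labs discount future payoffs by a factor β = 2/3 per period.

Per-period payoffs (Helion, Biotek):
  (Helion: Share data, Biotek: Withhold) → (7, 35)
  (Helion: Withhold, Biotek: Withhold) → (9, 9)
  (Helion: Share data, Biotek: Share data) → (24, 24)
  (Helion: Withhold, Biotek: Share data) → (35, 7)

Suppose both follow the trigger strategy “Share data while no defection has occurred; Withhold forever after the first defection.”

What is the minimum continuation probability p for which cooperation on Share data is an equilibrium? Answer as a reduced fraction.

33/52

Expected continuation weight on next period's payoff is β·p = 2/3·p, which plays the role of the discount factor.
Cooperation requires 2/3·p ≥ (35−24)/(35−9) = 11/26, hence p ≥ 33/52.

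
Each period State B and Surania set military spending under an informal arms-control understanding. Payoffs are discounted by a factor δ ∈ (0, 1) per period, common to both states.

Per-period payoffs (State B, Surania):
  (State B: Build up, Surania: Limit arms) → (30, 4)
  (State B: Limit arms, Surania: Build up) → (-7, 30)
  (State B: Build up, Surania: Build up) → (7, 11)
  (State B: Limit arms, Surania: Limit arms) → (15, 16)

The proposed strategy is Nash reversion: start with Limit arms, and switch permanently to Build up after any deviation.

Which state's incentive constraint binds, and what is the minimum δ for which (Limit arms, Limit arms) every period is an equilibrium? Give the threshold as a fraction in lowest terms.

State B's threshold: (30−15)/(30−7) = 15/23.
Surania's threshold: (30−16)/(30−11) = 14/19.
15/23 < 14/19, so Surania binds and δ* = 14/19.

Surania; δ ≥ 14/19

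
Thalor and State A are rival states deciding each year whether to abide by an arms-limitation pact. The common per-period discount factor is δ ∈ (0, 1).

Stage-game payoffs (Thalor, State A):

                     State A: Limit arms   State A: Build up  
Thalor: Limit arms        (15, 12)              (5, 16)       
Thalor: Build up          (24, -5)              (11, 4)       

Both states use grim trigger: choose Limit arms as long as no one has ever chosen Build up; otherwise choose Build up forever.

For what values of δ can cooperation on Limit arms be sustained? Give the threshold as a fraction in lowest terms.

9/13

For Thalor: deviation gain 24−15 = 9, per-period punishment loss 15−11 = 4. IC gives δ ≥ 9/13.
For State A: gain 4, loss 8 per period, so δ ≥ 4/12 = 1/3.
The tighter constraint is Thalor's, so cooperation needs δ ≥ 9/13.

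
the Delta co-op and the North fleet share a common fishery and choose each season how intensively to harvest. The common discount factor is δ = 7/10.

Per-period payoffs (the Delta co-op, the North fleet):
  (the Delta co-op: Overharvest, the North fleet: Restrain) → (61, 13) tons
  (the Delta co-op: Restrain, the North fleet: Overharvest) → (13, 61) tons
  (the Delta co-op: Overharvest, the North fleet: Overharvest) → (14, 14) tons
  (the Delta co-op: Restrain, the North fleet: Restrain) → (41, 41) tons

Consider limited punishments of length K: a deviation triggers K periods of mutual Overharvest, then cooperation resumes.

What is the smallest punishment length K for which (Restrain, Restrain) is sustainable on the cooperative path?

IC: δ(1−δ^K)/(1−δ) ≥ (61−41)/(41−14) = 20/27.
With δ = 7/10: need 1 − δ^K ≥ 20/27·(1−7/10)/(7/10), i.e. δ^K ≤ 0.6825.
Since (7/10)^1 = 0.7000 and (7/10)^2 = 0.4900, the smallest such K is 2.

2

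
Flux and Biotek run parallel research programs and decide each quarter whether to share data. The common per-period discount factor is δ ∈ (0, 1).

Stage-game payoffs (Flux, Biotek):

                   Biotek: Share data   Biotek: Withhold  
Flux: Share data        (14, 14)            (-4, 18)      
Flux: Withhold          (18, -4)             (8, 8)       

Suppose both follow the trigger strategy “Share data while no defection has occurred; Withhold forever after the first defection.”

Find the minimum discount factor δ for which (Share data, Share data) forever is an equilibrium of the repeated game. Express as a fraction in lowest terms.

2/5

Under grim trigger the critical discount factor is (T−C)/(T−P) with T = 18, C = 14, P = 8.
δ* = (18−14)/(18−8) = 4/10 = 2/5.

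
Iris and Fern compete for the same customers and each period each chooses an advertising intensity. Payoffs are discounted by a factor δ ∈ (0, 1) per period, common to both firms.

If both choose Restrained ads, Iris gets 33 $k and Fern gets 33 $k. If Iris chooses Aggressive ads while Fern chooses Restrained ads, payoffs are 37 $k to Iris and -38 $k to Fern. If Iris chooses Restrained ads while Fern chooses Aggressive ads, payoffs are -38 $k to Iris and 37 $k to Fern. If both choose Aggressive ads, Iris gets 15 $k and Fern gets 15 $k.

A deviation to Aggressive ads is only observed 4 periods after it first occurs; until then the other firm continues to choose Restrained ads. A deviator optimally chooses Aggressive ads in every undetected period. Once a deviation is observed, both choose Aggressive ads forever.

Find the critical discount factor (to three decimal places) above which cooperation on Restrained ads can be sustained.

0.653

A deviator earns 37 for 4 periods, then 15 forever; cooperating earns 33 forever. Multiplying the IC by (1−δ):
33 ≥ 37(1−δ^4) + 15δ^4, so 22·δ^4 ≥ 4 and δ^4 ≥ 2/11.
δ ≥ (2/11)^(1/4) ≈ 0.653.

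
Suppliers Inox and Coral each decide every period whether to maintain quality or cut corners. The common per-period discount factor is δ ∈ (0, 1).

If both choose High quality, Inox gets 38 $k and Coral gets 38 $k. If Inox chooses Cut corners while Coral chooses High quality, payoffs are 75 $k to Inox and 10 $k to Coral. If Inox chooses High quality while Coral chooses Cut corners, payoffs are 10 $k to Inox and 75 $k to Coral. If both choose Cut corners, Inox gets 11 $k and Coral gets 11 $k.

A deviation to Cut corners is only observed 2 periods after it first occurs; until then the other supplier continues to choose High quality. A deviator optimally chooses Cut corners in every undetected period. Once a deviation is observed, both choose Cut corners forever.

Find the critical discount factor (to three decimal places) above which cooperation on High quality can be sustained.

0.760

The best deviation is to choose Cut corners for all 2 undetected periods, earning 75 each, then 11 forever once detected.
Deviation value: 75(1−δ^2)/(1−δ) + 11δ^2/(1−δ); cooperation value: 38/(1−δ).
IC: 38 ≥ 75(1−δ^2) + 11δ^2 = 75 − 64δ^2.
So δ^2 ≥ 37/64, giving δ ≥ (37/64)^(1/2) ≈ 0.760.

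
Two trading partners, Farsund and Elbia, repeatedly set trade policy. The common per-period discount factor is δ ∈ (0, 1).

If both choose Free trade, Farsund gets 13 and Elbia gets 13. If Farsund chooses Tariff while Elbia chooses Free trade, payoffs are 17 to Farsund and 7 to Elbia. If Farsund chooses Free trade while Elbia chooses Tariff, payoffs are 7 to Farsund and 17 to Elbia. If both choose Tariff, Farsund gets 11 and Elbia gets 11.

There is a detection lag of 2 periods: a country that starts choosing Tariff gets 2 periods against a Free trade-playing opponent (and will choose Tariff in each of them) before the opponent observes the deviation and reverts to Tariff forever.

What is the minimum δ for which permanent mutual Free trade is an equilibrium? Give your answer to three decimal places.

Deviating for the 2 undetected periods gains 17−13 = 4 per period over cooperation, then loses 13−11 = 2 per period forever once punishment starts.
Gain: 4(1 + δ + … + δ^1); loss: 2·δ^2/(1−δ).
No profitable deviation ⇔ 4(1−δ^2) ≤ 2·δ^2, i.e. δ^2 ≥ 4/(4+2) = 2/3.
Hence δ ≥ (2/3)^(1/2) ≈ 0.816.

0.816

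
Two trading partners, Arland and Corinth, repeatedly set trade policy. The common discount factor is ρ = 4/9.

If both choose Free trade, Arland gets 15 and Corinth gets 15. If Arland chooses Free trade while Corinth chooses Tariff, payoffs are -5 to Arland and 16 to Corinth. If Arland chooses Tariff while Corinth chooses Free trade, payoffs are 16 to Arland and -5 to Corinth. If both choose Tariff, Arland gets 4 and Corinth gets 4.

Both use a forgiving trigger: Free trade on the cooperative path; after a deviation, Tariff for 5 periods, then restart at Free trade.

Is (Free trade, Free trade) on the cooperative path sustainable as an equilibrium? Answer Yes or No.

Yes

A one-shot deviation gives 16 now, then 4 for 5 periods, then back to 15.
Gain from deviating: (16−15) today; loss: (15−4) in each of the next 5 periods.
No-deviation condition: (15−4)(ρ+…+ρ^5) ≥ 16−15, i.e. ρ+…+ρ^5 ≥ 1/11.
At ρ = 4/9: ρ+…+ρ^5 = 0.7861 ≥ 0.0909.
So cooperation is sustainable.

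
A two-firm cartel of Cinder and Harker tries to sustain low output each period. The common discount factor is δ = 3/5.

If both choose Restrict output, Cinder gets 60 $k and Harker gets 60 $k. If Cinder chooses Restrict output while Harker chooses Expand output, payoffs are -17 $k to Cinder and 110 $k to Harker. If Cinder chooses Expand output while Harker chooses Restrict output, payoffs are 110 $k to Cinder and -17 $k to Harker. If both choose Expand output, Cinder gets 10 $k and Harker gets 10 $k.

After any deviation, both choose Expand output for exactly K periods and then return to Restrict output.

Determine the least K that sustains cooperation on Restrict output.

3

No profitable deviation requires (60−10)(δ+…+δ^K) ≥ 110−60, i.e. δ+…+δ^K ≥ 1 ≈ 1.0000.
With δ = 3/5, the partial sums are K=1: 0.6000, K=2: 0.9600, K=3: 1.1760.
K = 3 is the first length at which the sum reaches 1.0000.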